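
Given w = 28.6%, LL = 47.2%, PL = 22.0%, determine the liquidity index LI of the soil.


Result: 0.262

Derivation:
First compute the plasticity index:
PI = LL - PL = 47.2 - 22.0 = 25.2
Then compute the liquidity index:
LI = (w - PL) / PI
LI = (28.6 - 22.0) / 25.2
LI = 0.262


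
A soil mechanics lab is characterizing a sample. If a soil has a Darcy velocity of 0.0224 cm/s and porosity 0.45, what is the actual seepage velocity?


Using v_s = v_d / n
v_s = 0.0224 / 0.45
v_s = 0.04978 cm/s


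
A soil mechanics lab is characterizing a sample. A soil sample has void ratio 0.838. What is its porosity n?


Result: 0.4559

Derivation:
Using the relation n = e / (1 + e)
n = 0.838 / (1 + 0.838)
n = 0.838 / 1.838
n = 0.4559


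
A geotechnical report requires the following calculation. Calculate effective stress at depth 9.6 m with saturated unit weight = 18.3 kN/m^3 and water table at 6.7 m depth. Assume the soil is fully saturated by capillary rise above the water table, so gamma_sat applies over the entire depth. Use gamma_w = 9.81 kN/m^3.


Total stress = gamma_sat * depth
sigma = 18.3 * 9.6 = 175.68 kPa
Pore water pressure u = gamma_w * (depth - d_wt)
u = 9.81 * (9.6 - 6.7) = 28.449 kPa
Effective stress = sigma - u
sigma' = 175.68 - 28.449 = 147.23 kPa


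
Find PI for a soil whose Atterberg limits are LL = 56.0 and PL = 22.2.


Using PI = LL - PL
PI = 56.0 - 22.2
PI = 33.8


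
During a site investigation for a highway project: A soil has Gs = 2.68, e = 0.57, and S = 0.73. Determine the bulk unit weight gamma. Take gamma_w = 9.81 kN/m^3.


Result: 19.346 kN/m^3

Derivation:
Using gamma = gamma_w * (Gs + S*e) / (1 + e)
Numerator: Gs + S*e = 2.68 + 0.73*0.57 = 3.0961
Denominator: 1 + e = 1 + 0.57 = 1.57
gamma = 9.81 * 3.0961 / 1.57
gamma = 19.346 kN/m^3


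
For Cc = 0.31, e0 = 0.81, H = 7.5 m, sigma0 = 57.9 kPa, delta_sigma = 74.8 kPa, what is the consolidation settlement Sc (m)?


Result: 0.4627 m

Derivation:
Using Sc = Cc * H / (1 + e0) * log10((sigma0 + delta_sigma) / sigma0)
Stress ratio = (57.9 + 74.8) / 57.9 = 2.29188
log10(2.29188) = 0.360192
Cc * H / (1 + e0) = 0.31 * 7.5 / (1 + 0.81) = 1.28453
Sc = 1.28453 * 0.360192
Sc = 0.4627 m


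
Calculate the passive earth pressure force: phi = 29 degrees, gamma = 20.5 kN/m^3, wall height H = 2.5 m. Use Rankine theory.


Compute passive earth pressure coefficient:
Kp = tan^2(45 + phi/2) = tan^2(59.5) = 2.88206
Compute passive force:
Pp = 0.5 * Kp * gamma * H^2
Pp = 0.5 * 2.88206 * 20.5 * 2.5^2
Pp = 184.63 kN/m


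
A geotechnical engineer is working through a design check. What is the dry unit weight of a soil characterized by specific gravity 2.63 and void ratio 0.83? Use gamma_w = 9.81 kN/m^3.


Using gamma_d = Gs * gamma_w / (1 + e)
gamma_d = 2.63 * 9.81 / (1 + 0.83)
gamma_d = 2.63 * 9.81 / 1.83
gamma_d = 14.099 kN/m^3


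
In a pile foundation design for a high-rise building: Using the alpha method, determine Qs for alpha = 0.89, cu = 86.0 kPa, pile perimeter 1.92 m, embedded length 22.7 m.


Using Qs = alpha * cu * perimeter * L
Qs = 0.89 * 86.0 * 1.92 * 22.7
Qs = 3335.92 kN


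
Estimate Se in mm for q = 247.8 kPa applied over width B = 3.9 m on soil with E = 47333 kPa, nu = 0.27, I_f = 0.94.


Using Se = q * B * (1 - nu^2) * I_f / E
1 - nu^2 = 1 - 0.27^2 = 0.9271
Se = 247.8 * 3.9 * 0.9271 * 0.94 / 47333
Se = 0.017793 m
Convert to mm: Se = 0.017793 * 1000 = 17.793 mm


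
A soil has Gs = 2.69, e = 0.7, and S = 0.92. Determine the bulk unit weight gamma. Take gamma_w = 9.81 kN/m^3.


Using gamma = gamma_w * (Gs + S*e) / (1 + e)
Numerator: Gs + S*e = 2.69 + 0.92*0.7 = 3.334
Denominator: 1 + e = 1 + 0.7 = 1.7
gamma = 9.81 * 3.334 / 1.7
gamma = 19.239 kN/m^3


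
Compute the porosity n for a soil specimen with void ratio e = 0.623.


Result: 0.3839

Derivation:
Using the relation n = e / (1 + e)
n = 0.623 / (1 + 0.623)
n = 0.623 / 1.623
n = 0.3839


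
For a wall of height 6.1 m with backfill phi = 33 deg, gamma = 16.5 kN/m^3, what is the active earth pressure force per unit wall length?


Result: 90.5 kN/m

Derivation:
Compute active earth pressure coefficient:
Ka = tan^2(45 - phi/2) = tan^2(28.5) = 0.294801
Compute active force:
Pa = 0.5 * Ka * gamma * H^2
Pa = 0.5 * 0.294801 * 16.5 * 6.1^2
Pa = 90.5 kN/m


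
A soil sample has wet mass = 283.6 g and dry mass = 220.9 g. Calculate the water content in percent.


Using w = (m_wet - m_dry) / m_dry * 100
m_wet - m_dry = 283.6 - 220.9 = 62.7 g
w = 62.7 / 220.9 * 100
w = 28.38 %


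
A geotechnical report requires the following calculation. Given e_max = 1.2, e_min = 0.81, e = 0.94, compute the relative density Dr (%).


Using Dr = (e_max - e) / (e_max - e_min) * 100
e_max - e = 1.2 - 0.94 = 0.26
e_max - e_min = 1.2 - 0.81 = 0.39
Dr = 0.26 / 0.39 * 100
Dr = 66.67 %


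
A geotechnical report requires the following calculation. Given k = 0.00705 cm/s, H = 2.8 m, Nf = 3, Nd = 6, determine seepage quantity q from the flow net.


Convert k to m/s for unit consistency with H:
k = 0.00705 cm/s = 0.00705 / 100 m/s = 7.05e-05 m/s
Using q = k * H * Nf / Nd
Nf / Nd = 3 / 6 = 0.5
q = 7.05e-05 * 2.8 * 0.5
q = 9.87e-05 m^3/s per m


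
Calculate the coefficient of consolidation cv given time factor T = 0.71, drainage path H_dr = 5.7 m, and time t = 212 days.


Using cv = T * H_dr^2 / t
H_dr^2 = 5.7^2 = 32.49
cv = 0.71 * 32.49 / 212
cv = 0.10881 m^2/day


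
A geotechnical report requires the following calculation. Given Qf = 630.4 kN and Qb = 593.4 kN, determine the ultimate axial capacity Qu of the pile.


Result: 1223.8 kN

Derivation:
Using Qu = Qf + Qb
Qu = 630.4 + 593.4
Qu = 1223.8 kN


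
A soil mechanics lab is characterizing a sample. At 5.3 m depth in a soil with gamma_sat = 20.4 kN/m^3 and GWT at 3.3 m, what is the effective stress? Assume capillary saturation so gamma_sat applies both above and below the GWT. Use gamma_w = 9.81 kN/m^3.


Result: 88.5 kPa

Derivation:
Total stress = gamma_sat * depth
sigma = 20.4 * 5.3 = 108.12 kPa
Pore water pressure u = gamma_w * (depth - d_wt)
u = 9.81 * (5.3 - 3.3) = 19.62 kPa
Effective stress = sigma - u
sigma' = 108.12 - 19.62 = 88.5 kPa


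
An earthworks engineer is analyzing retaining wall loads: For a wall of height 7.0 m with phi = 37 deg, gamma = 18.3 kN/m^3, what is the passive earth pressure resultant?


Result: 1803.62 kN/m

Derivation:
Compute passive earth pressure coefficient:
Kp = tan^2(45 + phi/2) = tan^2(63.5) = 4.022791
Compute passive force:
Pp = 0.5 * Kp * gamma * H^2
Pp = 0.5 * 4.022791 * 18.3 * 7.0^2
Pp = 1803.62 kN/m


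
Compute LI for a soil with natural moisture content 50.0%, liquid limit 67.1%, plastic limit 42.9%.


Result: 0.293

Derivation:
First compute the plasticity index:
PI = LL - PL = 67.1 - 42.9 = 24.2
Then compute the liquidity index:
LI = (w - PL) / PI
LI = (50.0 - 42.9) / 24.2
LI = 0.293


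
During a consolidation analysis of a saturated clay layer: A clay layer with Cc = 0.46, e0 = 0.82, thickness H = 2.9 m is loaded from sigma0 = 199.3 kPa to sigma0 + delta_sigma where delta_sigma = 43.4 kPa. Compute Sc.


Using Sc = Cc * H / (1 + e0) * log10((sigma0 + delta_sigma) / sigma0)
Stress ratio = (199.3 + 43.4) / 199.3 = 1.21776
log10(1.21776) = 0.0855625
Cc * H / (1 + e0) = 0.46 * 2.9 / (1 + 0.82) = 0.732967
Sc = 0.732967 * 0.0855625
Sc = 0.0627 m


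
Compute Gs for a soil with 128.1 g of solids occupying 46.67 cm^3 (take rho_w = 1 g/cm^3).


Result: 2.745

Derivation:
Using Gs = m_s / (V_s * rho_w)
Since rho_w = 1 g/cm^3:
Gs = 128.1 / 46.67
Gs = 2.745


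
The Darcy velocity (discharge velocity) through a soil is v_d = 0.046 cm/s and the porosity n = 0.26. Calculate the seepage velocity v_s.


Using v_s = v_d / n
v_s = 0.046 / 0.26
v_s = 0.17692 cm/s


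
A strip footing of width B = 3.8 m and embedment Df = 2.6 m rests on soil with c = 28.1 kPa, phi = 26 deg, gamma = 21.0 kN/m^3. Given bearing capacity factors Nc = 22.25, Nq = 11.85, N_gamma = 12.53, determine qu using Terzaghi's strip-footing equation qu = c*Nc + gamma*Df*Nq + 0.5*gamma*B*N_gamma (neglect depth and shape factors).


Result: 1772.18 kPa

Derivation:
Compute qu = c*Nc + gamma*Df*Nq + 0.5*gamma*B*N_gamma
Term 1: 28.1 * 22.25 = 625.225
Term 2: 21.0 * 2.6 * 11.85 = 647.01
Term 3: 0.5 * 21.0 * 3.8 * 12.53 = 499.947
qu = 625.225 + 647.01 + 499.947
qu = 1772.18 kPa


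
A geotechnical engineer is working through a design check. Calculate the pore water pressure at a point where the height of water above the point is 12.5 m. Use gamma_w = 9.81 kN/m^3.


Result: 122.62 kPa

Derivation:
Using u = gamma_w * h_w
u = 9.81 * 12.5
u = 122.62 kPa


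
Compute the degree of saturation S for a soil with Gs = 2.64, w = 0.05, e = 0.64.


Using S = Gs * w / e
S = 2.64 * 0.05 / 0.64
S = 0.2063


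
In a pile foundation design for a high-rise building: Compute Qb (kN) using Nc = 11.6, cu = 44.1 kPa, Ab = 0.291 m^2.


Result: 148.86 kN

Derivation:
Using Qb = Nc * cu * Ab
Qb = 11.6 * 44.1 * 0.291
Qb = 148.86 kN


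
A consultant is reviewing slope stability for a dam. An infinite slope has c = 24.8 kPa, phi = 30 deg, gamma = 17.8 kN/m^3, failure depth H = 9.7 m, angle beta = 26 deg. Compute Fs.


Using Fs = c / (gamma*H*sin(beta)*cos(beta)) + tan(phi)/tan(beta)
Cohesion contribution = 24.8 / (17.8*9.7*sin(26)*cos(26))
Cohesion contribution = 0.364551
Friction contribution = tan(30)/tan(26) = 1.18374
Fs = 0.364551 + 1.18374
Fs = 1.548


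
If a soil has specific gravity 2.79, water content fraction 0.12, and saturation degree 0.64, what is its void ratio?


Result: 0.5231

Derivation:
Using the relation e = Gs * w / S
e = 2.79 * 0.12 / 0.64
e = 0.5231


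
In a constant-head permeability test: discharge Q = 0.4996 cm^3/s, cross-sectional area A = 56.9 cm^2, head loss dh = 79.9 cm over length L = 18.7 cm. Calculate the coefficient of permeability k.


Compute hydraulic gradient:
i = dh / L = 79.9 / 18.7 = 4.27273
Then apply Darcy's law:
k = Q / (A * i)
k = 0.4996 / (56.9 * 4.27273)
k = 0.4996 / 243.118
k = 0.002055 cm/s


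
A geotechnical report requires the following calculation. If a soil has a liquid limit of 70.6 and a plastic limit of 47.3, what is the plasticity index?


Using PI = LL - PL
PI = 70.6 - 47.3
PI = 23.3


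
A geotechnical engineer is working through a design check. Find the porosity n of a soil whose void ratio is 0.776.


Using the relation n = e / (1 + e)
n = 0.776 / (1 + 0.776)
n = 0.776 / 1.776
n = 0.4369


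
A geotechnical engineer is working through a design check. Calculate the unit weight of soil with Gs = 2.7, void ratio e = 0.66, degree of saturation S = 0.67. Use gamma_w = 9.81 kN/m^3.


Result: 18.569 kN/m^3

Derivation:
Using gamma = gamma_w * (Gs + S*e) / (1 + e)
Numerator: Gs + S*e = 2.7 + 0.67*0.66 = 3.1422
Denominator: 1 + e = 1 + 0.66 = 1.66
gamma = 9.81 * 3.1422 / 1.66
gamma = 18.569 kN/m^3


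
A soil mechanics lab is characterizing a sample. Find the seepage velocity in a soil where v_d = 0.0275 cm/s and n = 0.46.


Using v_s = v_d / n
v_s = 0.0275 / 0.46
v_s = 0.05978 cm/s


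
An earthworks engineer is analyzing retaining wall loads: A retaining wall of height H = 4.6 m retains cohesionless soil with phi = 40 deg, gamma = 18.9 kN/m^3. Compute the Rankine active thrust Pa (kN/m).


Result: 43.48 kN/m

Derivation:
Compute active earth pressure coefficient:
Ka = tan^2(45 - phi/2) = tan^2(25.0) = 0.217443
Compute active force:
Pa = 0.5 * Ka * gamma * H^2
Pa = 0.5 * 0.217443 * 18.9 * 4.6^2
Pa = 43.48 kN/m


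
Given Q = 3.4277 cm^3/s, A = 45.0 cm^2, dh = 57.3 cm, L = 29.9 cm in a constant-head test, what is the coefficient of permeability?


Result: 0.039747 cm/s

Derivation:
Compute hydraulic gradient:
i = dh / L = 57.3 / 29.9 = 1.91639
Then apply Darcy's law:
k = Q / (A * i)
k = 3.4277 / (45.0 * 1.91639)
k = 3.4277 / 86.2375
k = 0.039747 cm/s


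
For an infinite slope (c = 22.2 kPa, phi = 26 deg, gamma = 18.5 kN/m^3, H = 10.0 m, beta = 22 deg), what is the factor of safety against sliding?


Result: 1.553

Derivation:
Using Fs = c / (gamma*H*sin(beta)*cos(beta)) + tan(phi)/tan(beta)
Cohesion contribution = 22.2 / (18.5*10.0*sin(22)*cos(22))
Cohesion contribution = 0.345494
Friction contribution = tan(26)/tan(22) = 1.20718
Fs = 0.345494 + 1.20718
Fs = 1.553


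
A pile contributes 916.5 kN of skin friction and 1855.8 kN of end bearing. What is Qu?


Using Qu = Qf + Qb
Qu = 916.5 + 1855.8
Qu = 2772.3 kN


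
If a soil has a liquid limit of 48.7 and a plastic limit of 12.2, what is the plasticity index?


Using PI = LL - PL
PI = 48.7 - 12.2
PI = 36.5


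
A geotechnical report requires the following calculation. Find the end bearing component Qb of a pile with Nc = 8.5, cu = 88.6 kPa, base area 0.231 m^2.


Using Qb = Nc * cu * Ab
Qb = 8.5 * 88.6 * 0.231
Qb = 173.97 kN


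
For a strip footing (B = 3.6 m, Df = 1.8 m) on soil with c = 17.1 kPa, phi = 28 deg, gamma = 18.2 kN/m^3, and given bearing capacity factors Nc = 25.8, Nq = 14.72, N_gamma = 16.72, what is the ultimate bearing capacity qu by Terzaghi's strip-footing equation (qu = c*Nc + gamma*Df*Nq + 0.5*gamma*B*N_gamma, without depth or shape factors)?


Compute qu = c*Nc + gamma*Df*Nq + 0.5*gamma*B*N_gamma
Term 1: 17.1 * 25.8 = 441.18
Term 2: 18.2 * 1.8 * 14.72 = 482.2272
Term 3: 0.5 * 18.2 * 3.6 * 16.72 = 547.7472
qu = 441.18 + 482.2272 + 547.7472
qu = 1471.15 kPa


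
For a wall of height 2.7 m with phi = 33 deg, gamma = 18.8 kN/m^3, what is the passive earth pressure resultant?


Compute passive earth pressure coefficient:
Kp = tan^2(45 + phi/2) = tan^2(61.5) = 3.39212
Compute passive force:
Pp = 0.5 * Kp * gamma * H^2
Pp = 0.5 * 3.39212 * 18.8 * 2.7^2
Pp = 232.45 kN/m


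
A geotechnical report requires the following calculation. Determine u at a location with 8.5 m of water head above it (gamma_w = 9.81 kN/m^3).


Using u = gamma_w * h_w
u = 9.81 * 8.5
u = 83.39 kPa


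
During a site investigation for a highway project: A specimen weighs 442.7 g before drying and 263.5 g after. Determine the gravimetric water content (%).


Result: 68.01 %

Derivation:
Using w = (m_wet - m_dry) / m_dry * 100
m_wet - m_dry = 442.7 - 263.5 = 179.2 g
w = 179.2 / 263.5 * 100
w = 68.01 %


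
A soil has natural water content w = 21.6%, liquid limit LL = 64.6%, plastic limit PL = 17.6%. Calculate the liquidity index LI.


First compute the plasticity index:
PI = LL - PL = 64.6 - 17.6 = 47.0
Then compute the liquidity index:
LI = (w - PL) / PI
LI = (21.6 - 17.6) / 47.0
LI = 0.085


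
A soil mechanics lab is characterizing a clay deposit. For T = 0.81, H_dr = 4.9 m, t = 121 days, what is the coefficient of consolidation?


Using cv = T * H_dr^2 / t
H_dr^2 = 4.9^2 = 24.01
cv = 0.81 * 24.01 / 121
cv = 0.16073 m^2/day


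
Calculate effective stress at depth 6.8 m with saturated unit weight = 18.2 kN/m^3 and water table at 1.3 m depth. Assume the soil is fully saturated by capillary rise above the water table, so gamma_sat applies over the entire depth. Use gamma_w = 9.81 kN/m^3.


Result: 69.81 kPa

Derivation:
Total stress = gamma_sat * depth
sigma = 18.2 * 6.8 = 123.76 kPa
Pore water pressure u = gamma_w * (depth - d_wt)
u = 9.81 * (6.8 - 1.3) = 53.955 kPa
Effective stress = sigma - u
sigma' = 123.76 - 53.955 = 69.81 kPa


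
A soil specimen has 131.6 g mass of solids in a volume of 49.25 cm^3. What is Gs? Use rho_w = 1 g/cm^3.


Using Gs = m_s / (V_s * rho_w)
Since rho_w = 1 g/cm^3:
Gs = 131.6 / 49.25
Gs = 2.672


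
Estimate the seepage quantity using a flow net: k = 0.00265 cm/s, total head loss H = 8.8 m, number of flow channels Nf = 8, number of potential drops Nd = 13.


Convert k to m/s for unit consistency with H:
k = 0.00265 cm/s = 0.00265 / 100 m/s = 2.65e-05 m/s
Using q = k * H * Nf / Nd
Nf / Nd = 8 / 13 = 0.6154
q = 2.65e-05 * 8.8 * 0.6154
q = 0.0001435 m^3/s per m


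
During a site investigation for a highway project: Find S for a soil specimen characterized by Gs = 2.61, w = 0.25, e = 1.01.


Result: 0.646

Derivation:
Using S = Gs * w / e
S = 2.61 * 0.25 / 1.01
S = 0.646


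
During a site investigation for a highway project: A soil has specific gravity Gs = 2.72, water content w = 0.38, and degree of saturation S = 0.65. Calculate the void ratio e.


Result: 1.5902

Derivation:
Using the relation e = Gs * w / S
e = 2.72 * 0.38 / 0.65
e = 1.5902


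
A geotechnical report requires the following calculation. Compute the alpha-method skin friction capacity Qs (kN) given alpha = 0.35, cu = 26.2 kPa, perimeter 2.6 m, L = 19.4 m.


Using Qs = alpha * cu * perimeter * L
Qs = 0.35 * 26.2 * 2.6 * 19.4
Qs = 462.53 kN


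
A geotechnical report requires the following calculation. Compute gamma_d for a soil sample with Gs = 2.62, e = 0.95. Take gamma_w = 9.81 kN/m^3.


Result: 13.181 kN/m^3

Derivation:
Using gamma_d = Gs * gamma_w / (1 + e)
gamma_d = 2.62 * 9.81 / (1 + 0.95)
gamma_d = 2.62 * 9.81 / 1.95
gamma_d = 13.181 kN/m^3


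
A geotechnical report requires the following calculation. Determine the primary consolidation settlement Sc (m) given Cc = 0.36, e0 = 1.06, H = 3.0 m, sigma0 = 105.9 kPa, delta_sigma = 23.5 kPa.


Using Sc = Cc * H / (1 + e0) * log10((sigma0 + delta_sigma) / sigma0)
Stress ratio = (105.9 + 23.5) / 105.9 = 1.22191
log10(1.22191) = 0.0870383
Cc * H / (1 + e0) = 0.36 * 3.0 / (1 + 1.06) = 0.524272
Sc = 0.524272 * 0.0870383
Sc = 0.0456 m


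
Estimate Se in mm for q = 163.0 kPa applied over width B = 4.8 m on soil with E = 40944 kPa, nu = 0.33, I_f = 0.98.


Using Se = q * B * (1 - nu^2) * I_f / E
1 - nu^2 = 1 - 0.33^2 = 0.8911
Se = 163.0 * 4.8 * 0.8911 * 0.98 / 40944
Se = 0.016687 m
Convert to mm: Se = 0.016687 * 1000 = 16.687 mm


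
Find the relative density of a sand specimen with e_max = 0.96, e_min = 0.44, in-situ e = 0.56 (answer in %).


Using Dr = (e_max - e) / (e_max - e_min) * 100
e_max - e = 0.96 - 0.56 = 0.4
e_max - e_min = 0.96 - 0.44 = 0.52
Dr = 0.4 / 0.52 * 100
Dr = 76.92 %


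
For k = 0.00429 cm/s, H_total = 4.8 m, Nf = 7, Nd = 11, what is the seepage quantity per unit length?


Convert k to m/s for unit consistency with H:
k = 0.00429 cm/s = 0.00429 / 100 m/s = 4.29e-05 m/s
Using q = k * H * Nf / Nd
Nf / Nd = 7 / 11 = 0.6364
q = 4.29e-05 * 4.8 * 0.6364
q = 0.000131 m^3/s per m


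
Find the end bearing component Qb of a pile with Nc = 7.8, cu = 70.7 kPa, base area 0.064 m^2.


Using Qb = Nc * cu * Ab
Qb = 7.8 * 70.7 * 0.064
Qb = 35.29 kN


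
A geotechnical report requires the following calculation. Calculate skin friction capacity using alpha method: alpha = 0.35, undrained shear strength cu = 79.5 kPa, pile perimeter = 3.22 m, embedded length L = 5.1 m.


Using Qs = alpha * cu * perimeter * L
Qs = 0.35 * 79.5 * 3.22 * 5.1
Qs = 456.94 kN


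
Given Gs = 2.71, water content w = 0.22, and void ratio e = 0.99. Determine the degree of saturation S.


Using S = Gs * w / e
S = 2.71 * 0.22 / 0.99
S = 0.6022


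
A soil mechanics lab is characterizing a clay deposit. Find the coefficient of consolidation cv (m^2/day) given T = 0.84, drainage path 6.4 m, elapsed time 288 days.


Using cv = T * H_dr^2 / t
H_dr^2 = 6.4^2 = 40.96
cv = 0.84 * 40.96 / 288
cv = 0.11947 m^2/day


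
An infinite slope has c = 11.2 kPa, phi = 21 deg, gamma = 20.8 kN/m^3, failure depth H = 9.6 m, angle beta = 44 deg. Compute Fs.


Result: 0.51

Derivation:
Using Fs = c / (gamma*H*sin(beta)*cos(beta)) + tan(phi)/tan(beta)
Cohesion contribution = 11.2 / (20.8*9.6*sin(44)*cos(44))
Cohesion contribution = 0.112248
Friction contribution = tan(21)/tan(44) = 0.397503
Fs = 0.112248 + 0.397503
Fs = 0.51


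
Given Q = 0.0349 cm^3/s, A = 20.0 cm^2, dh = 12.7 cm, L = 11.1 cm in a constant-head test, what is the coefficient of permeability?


Result: 0.001525 cm/s

Derivation:
Compute hydraulic gradient:
i = dh / L = 12.7 / 11.1 = 1.14414
Then apply Darcy's law:
k = Q / (A * i)
k = 0.0349 / (20.0 * 1.14414)
k = 0.0349 / 22.8829
k = 0.001525 cm/s


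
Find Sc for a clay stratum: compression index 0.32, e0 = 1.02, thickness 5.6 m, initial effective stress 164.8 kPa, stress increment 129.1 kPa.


Using Sc = Cc * H / (1 + e0) * log10((sigma0 + delta_sigma) / sigma0)
Stress ratio = (164.8 + 129.1) / 164.8 = 1.78337
log10(1.78337) = 0.251242
Cc * H / (1 + e0) = 0.32 * 5.6 / (1 + 1.02) = 0.887129
Sc = 0.887129 * 0.251242
Sc = 0.2229 m


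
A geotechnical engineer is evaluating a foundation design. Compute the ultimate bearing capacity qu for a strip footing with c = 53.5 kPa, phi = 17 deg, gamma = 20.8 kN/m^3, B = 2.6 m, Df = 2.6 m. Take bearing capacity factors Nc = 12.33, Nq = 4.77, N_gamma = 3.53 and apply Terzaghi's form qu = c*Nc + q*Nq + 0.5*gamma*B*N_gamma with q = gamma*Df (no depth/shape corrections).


Result: 1013.07 kPa

Derivation:
Compute qu = c*Nc + gamma*Df*Nq + 0.5*gamma*B*N_gamma
Term 1: 53.5 * 12.33 = 659.655
Term 2: 20.8 * 2.6 * 4.77 = 257.9616
Term 3: 0.5 * 20.8 * 2.6 * 3.53 = 95.4512
qu = 659.655 + 257.9616 + 95.4512
qu = 1013.07 kPa


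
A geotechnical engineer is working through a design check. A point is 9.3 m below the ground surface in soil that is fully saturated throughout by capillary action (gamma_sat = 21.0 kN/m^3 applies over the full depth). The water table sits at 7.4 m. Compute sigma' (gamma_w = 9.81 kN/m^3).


Result: 176.66 kPa

Derivation:
Total stress = gamma_sat * depth
sigma = 21.0 * 9.3 = 195.3 kPa
Pore water pressure u = gamma_w * (depth - d_wt)
u = 9.81 * (9.3 - 7.4) = 18.639 kPa
Effective stress = sigma - u
sigma' = 195.3 - 18.639 = 176.66 kPa


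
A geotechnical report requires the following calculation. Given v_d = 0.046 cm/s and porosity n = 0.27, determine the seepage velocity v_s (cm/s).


Result: 0.17037 cm/s

Derivation:
Using v_s = v_d / n
v_s = 0.046 / 0.27
v_s = 0.17037 cm/s


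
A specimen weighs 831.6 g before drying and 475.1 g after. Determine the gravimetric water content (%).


Result: 75.04 %

Derivation:
Using w = (m_wet - m_dry) / m_dry * 100
m_wet - m_dry = 831.6 - 475.1 = 356.5 g
w = 356.5 / 475.1 * 100
w = 75.04 %


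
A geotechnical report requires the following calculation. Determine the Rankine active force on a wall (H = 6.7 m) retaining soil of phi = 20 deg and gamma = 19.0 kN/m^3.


Compute active earth pressure coefficient:
Ka = tan^2(45 - phi/2) = tan^2(35.0) = 0.490291
Compute active force:
Pa = 0.5 * Ka * gamma * H^2
Pa = 0.5 * 0.490291 * 19.0 * 6.7^2
Pa = 209.09 kN/m


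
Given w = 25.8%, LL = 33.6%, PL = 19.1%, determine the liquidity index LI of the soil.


Result: 0.462

Derivation:
First compute the plasticity index:
PI = LL - PL = 33.6 - 19.1 = 14.5
Then compute the liquidity index:
LI = (w - PL) / PI
LI = (25.8 - 19.1) / 14.5
LI = 0.462


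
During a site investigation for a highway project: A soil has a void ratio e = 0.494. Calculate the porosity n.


Using the relation n = e / (1 + e)
n = 0.494 / (1 + 0.494)
n = 0.494 / 1.494
n = 0.3307


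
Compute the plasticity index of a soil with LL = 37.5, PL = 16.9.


Result: 20.6

Derivation:
Using PI = LL - PL
PI = 37.5 - 16.9
PI = 20.6


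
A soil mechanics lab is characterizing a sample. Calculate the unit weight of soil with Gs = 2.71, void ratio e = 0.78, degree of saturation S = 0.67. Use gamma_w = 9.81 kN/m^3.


Using gamma = gamma_w * (Gs + S*e) / (1 + e)
Numerator: Gs + S*e = 2.71 + 0.67*0.78 = 3.2326
Denominator: 1 + e = 1 + 0.78 = 1.78
gamma = 9.81 * 3.2326 / 1.78
gamma = 17.816 kN/m^3


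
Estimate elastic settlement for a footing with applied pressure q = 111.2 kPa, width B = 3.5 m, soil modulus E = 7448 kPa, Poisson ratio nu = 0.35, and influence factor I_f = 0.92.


Using Se = q * B * (1 - nu^2) * I_f / E
1 - nu^2 = 1 - 0.35^2 = 0.8775
Se = 111.2 * 3.5 * 0.8775 * 0.92 / 7448
Se = 0.042186 m
Convert to mm: Se = 0.042186 * 1000 = 42.186 mm


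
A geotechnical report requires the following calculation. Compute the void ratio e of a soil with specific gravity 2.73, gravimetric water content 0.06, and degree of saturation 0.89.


Using the relation e = Gs * w / S
e = 2.73 * 0.06 / 0.89
e = 0.184


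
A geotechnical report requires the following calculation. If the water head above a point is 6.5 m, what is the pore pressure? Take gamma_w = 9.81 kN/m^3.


Using u = gamma_w * h_w
u = 9.81 * 6.5
u = 63.77 kPa


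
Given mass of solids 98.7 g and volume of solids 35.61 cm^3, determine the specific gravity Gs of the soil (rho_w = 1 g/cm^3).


Using Gs = m_s / (V_s * rho_w)
Since rho_w = 1 g/cm^3:
Gs = 98.7 / 35.61
Gs = 2.772


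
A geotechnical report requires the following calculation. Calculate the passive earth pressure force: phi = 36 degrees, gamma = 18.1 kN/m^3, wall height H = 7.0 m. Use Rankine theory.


Compute passive earth pressure coefficient:
Kp = tan^2(45 + phi/2) = tan^2(63.0) = 3.85184
Compute passive force:
Pp = 0.5 * Kp * gamma * H^2
Pp = 0.5 * 3.85184 * 18.1 * 7.0^2
Pp = 1708.1 kN/m


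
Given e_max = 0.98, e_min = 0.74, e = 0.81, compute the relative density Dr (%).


Using Dr = (e_max - e) / (e_max - e_min) * 100
e_max - e = 0.98 - 0.81 = 0.17
e_max - e_min = 0.98 - 0.74 = 0.24
Dr = 0.17 / 0.24 * 100
Dr = 70.83 %


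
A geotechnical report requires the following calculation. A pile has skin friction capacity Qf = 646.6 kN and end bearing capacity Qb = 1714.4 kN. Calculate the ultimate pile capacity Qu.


Using Qu = Qf + Qb
Qu = 646.6 + 1714.4
Qu = 2361.0 kN


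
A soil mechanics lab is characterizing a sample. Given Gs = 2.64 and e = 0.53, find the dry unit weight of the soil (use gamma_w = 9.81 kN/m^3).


Using gamma_d = Gs * gamma_w / (1 + e)
gamma_d = 2.64 * 9.81 / (1 + 0.53)
gamma_d = 2.64 * 9.81 / 1.53
gamma_d = 16.927 kN/m^3


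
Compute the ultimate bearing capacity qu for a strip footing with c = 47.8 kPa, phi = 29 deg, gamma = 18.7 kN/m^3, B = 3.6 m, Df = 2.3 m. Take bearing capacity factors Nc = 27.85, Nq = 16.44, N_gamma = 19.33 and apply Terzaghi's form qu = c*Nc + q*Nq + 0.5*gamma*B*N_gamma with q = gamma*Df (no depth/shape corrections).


Result: 2688.96 kPa

Derivation:
Compute qu = c*Nc + gamma*Df*Nq + 0.5*gamma*B*N_gamma
Term 1: 47.8 * 27.85 = 1331.23
Term 2: 18.7 * 2.3 * 16.44 = 707.0844
Term 3: 0.5 * 18.7 * 3.6 * 19.33 = 650.6478
qu = 1331.23 + 707.0844 + 650.6478
qu = 2688.96 kPa


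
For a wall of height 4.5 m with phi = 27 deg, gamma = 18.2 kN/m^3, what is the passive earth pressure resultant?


Compute passive earth pressure coefficient:
Kp = tan^2(45 + phi/2) = tan^2(58.5) = 2.66294
Compute passive force:
Pp = 0.5 * Kp * gamma * H^2
Pp = 0.5 * 2.66294 * 18.2 * 4.5^2
Pp = 490.71 kN/m


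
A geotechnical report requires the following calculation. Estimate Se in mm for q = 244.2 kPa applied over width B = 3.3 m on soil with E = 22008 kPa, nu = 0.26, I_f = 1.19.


Using Se = q * B * (1 - nu^2) * I_f / E
1 - nu^2 = 1 - 0.26^2 = 0.9324
Se = 244.2 * 3.3 * 0.9324 * 1.19 / 22008
Se = 0.040628 m
Convert to mm: Se = 0.040628 * 1000 = 40.628 mm


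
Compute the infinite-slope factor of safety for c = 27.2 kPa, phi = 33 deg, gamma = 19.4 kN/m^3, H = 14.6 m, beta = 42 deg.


Result: 0.914

Derivation:
Using Fs = c / (gamma*H*sin(beta)*cos(beta)) + tan(phi)/tan(beta)
Cohesion contribution = 27.2 / (19.4*14.6*sin(42)*cos(42))
Cohesion contribution = 0.193121
Friction contribution = tan(33)/tan(42) = 0.72124
Fs = 0.193121 + 0.72124
Fs = 0.914


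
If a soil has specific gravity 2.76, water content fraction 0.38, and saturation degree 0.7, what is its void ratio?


Using the relation e = Gs * w / S
e = 2.76 * 0.38 / 0.7
e = 1.4983


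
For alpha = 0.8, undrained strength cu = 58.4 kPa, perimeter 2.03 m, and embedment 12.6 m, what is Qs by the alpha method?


Using Qs = alpha * cu * perimeter * L
Qs = 0.8 * 58.4 * 2.03 * 12.6
Qs = 1195.0 kN


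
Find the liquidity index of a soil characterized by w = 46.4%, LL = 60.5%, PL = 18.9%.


First compute the plasticity index:
PI = LL - PL = 60.5 - 18.9 = 41.6
Then compute the liquidity index:
LI = (w - PL) / PI
LI = (46.4 - 18.9) / 41.6
LI = 0.661


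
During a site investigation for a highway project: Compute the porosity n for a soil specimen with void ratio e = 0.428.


Using the relation n = e / (1 + e)
n = 0.428 / (1 + 0.428)
n = 0.428 / 1.428
n = 0.2997


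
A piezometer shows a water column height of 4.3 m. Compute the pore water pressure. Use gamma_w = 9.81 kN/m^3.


Result: 42.18 kPa

Derivation:
Using u = gamma_w * h_w
u = 9.81 * 4.3
u = 42.18 kPa


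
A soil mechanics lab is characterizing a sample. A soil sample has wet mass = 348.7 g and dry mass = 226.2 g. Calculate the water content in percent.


Using w = (m_wet - m_dry) / m_dry * 100
m_wet - m_dry = 348.7 - 226.2 = 122.5 g
w = 122.5 / 226.2 * 100
w = 54.16 %


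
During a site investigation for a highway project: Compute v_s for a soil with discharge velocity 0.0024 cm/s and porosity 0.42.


Using v_s = v_d / n
v_s = 0.0024 / 0.42
v_s = 0.00571 cm/s


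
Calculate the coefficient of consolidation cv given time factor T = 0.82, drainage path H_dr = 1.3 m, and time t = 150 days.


Using cv = T * H_dr^2 / t
H_dr^2 = 1.3^2 = 1.69
cv = 0.82 * 1.69 / 150
cv = 0.00924 m^2/day


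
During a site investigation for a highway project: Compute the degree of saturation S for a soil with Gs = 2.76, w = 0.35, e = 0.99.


Using S = Gs * w / e
S = 2.76 * 0.35 / 0.99
S = 0.9758


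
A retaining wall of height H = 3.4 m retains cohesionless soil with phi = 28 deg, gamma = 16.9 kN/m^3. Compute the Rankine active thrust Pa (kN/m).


Result: 35.27 kN/m

Derivation:
Compute active earth pressure coefficient:
Ka = tan^2(45 - phi/2) = tan^2(31.0) = 0.361033
Compute active force:
Pa = 0.5 * Ka * gamma * H^2
Pa = 0.5 * 0.361033 * 16.9 * 3.4^2
Pa = 35.27 kN/m


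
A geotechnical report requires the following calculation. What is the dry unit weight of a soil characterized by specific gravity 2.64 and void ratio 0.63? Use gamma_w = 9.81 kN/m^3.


Using gamma_d = Gs * gamma_w / (1 + e)
gamma_d = 2.64 * 9.81 / (1 + 0.63)
gamma_d = 2.64 * 9.81 / 1.63
gamma_d = 15.889 kN/m^3


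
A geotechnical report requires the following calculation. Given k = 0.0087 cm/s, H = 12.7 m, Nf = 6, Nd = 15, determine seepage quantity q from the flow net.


Convert k to m/s for unit consistency with H:
k = 0.0087 cm/s = 0.0087 / 100 m/s = 8.7e-05 m/s
Using q = k * H * Nf / Nd
Nf / Nd = 6 / 15 = 0.4
q = 8.7e-05 * 12.7 * 0.4
q = 0.000442 m^3/s per m


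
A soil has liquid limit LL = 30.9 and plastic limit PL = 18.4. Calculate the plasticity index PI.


Using PI = LL - PL
PI = 30.9 - 18.4
PI = 12.5


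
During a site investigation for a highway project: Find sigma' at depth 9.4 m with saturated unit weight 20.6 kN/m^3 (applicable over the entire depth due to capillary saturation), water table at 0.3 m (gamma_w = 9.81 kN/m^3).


Total stress = gamma_sat * depth
sigma = 20.6 * 9.4 = 193.64 kPa
Pore water pressure u = gamma_w * (depth - d_wt)
u = 9.81 * (9.4 - 0.3) = 89.271 kPa
Effective stress = sigma - u
sigma' = 193.64 - 89.271 = 104.37 kPa


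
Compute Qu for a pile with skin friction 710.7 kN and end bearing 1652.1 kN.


Result: 2362.8 kN

Derivation:
Using Qu = Qf + Qb
Qu = 710.7 + 1652.1
Qu = 2362.8 kN


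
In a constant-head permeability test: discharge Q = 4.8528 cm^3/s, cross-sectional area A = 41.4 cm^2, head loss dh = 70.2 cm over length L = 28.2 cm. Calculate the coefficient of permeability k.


Result: 0.047087 cm/s

Derivation:
Compute hydraulic gradient:
i = dh / L = 70.2 / 28.2 = 2.48936
Then apply Darcy's law:
k = Q / (A * i)
k = 4.8528 / (41.4 * 2.48936)
k = 4.8528 / 103.06
k = 0.047087 cm/s


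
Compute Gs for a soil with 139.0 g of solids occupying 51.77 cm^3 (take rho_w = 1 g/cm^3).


Result: 2.685

Derivation:
Using Gs = m_s / (V_s * rho_w)
Since rho_w = 1 g/cm^3:
Gs = 139.0 / 51.77
Gs = 2.685


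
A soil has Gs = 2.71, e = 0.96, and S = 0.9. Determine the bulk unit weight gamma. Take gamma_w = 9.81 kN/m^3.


Using gamma = gamma_w * (Gs + S*e) / (1 + e)
Numerator: Gs + S*e = 2.71 + 0.9*0.96 = 3.574
Denominator: 1 + e = 1 + 0.96 = 1.96
gamma = 9.81 * 3.574 / 1.96
gamma = 17.888 kN/m^3


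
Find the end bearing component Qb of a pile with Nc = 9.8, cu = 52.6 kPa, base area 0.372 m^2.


Result: 191.76 kN

Derivation:
Using Qb = Nc * cu * Ab
Qb = 9.8 * 52.6 * 0.372
Qb = 191.76 kN


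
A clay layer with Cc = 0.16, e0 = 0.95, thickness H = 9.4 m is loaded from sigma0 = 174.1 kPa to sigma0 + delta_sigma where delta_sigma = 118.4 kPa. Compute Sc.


Using Sc = Cc * H / (1 + e0) * log10((sigma0 + delta_sigma) / sigma0)
Stress ratio = (174.1 + 118.4) / 174.1 = 1.68007
log10(1.68007) = 0.225327
Cc * H / (1 + e0) = 0.16 * 9.4 / (1 + 0.95) = 0.771282
Sc = 0.771282 * 0.225327
Sc = 0.1738 m


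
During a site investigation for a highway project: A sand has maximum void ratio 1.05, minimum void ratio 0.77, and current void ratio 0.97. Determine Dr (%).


Using Dr = (e_max - e) / (e_max - e_min) * 100
e_max - e = 1.05 - 0.97 = 0.08
e_max - e_min = 1.05 - 0.77 = 0.28
Dr = 0.08 / 0.28 * 100
Dr = 28.57 %


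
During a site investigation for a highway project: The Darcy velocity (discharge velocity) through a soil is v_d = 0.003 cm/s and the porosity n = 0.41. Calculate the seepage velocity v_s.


Using v_s = v_d / n
v_s = 0.003 / 0.41
v_s = 0.00732 cm/s


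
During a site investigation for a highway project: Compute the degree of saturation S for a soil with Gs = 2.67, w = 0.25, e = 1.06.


Using S = Gs * w / e
S = 2.67 * 0.25 / 1.06
S = 0.6297


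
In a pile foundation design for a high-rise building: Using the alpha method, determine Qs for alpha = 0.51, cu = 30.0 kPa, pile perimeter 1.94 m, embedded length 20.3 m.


Using Qs = alpha * cu * perimeter * L
Qs = 0.51 * 30.0 * 1.94 * 20.3
Qs = 602.54 kN


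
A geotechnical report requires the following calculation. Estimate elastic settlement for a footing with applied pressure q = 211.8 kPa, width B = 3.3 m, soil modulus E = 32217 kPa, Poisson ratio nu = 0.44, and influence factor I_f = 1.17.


Result: 20.469 mm

Derivation:
Using Se = q * B * (1 - nu^2) * I_f / E
1 - nu^2 = 1 - 0.44^2 = 0.8064
Se = 211.8 * 3.3 * 0.8064 * 1.17 / 32217
Se = 0.020469 m
Convert to mm: Se = 0.020469 * 1000 = 20.469 mm


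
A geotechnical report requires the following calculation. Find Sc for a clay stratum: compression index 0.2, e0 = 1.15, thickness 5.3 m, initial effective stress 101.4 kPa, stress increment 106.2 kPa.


Result: 0.1534 m

Derivation:
Using Sc = Cc * H / (1 + e0) * log10((sigma0 + delta_sigma) / sigma0)
Stress ratio = (101.4 + 106.2) / 101.4 = 2.04734
log10(2.04734) = 0.311189
Cc * H / (1 + e0) = 0.2 * 5.3 / (1 + 1.15) = 0.493023
Sc = 0.493023 * 0.311189
Sc = 0.1534 m


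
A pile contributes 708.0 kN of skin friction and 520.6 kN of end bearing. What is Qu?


Using Qu = Qf + Qb
Qu = 708.0 + 520.6
Qu = 1228.6 kN


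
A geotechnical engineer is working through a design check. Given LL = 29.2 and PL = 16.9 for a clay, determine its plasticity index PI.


Using PI = LL - PL
PI = 29.2 - 16.9
PI = 12.3


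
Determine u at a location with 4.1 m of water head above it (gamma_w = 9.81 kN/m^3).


Using u = gamma_w * h_w
u = 9.81 * 4.1
u = 40.22 kPa


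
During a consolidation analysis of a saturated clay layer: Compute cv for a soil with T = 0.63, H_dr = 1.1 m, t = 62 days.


Result: 0.0123 m^2/day

Derivation:
Using cv = T * H_dr^2 / t
H_dr^2 = 1.1^2 = 1.21
cv = 0.63 * 1.21 / 62
cv = 0.0123 m^2/day


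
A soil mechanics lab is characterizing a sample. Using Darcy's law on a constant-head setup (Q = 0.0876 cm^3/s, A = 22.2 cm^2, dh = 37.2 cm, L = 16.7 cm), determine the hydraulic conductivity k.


Result: 0.001771 cm/s

Derivation:
Compute hydraulic gradient:
i = dh / L = 37.2 / 16.7 = 2.22754
Then apply Darcy's law:
k = Q / (A * i)
k = 0.0876 / (22.2 * 2.22754)
k = 0.0876 / 49.4515
k = 0.001771 cm/s


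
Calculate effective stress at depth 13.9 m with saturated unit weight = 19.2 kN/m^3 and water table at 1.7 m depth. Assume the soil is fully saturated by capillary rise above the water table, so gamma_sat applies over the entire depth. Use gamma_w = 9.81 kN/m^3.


Result: 147.2 kPa

Derivation:
Total stress = gamma_sat * depth
sigma = 19.2 * 13.9 = 266.88 kPa
Pore water pressure u = gamma_w * (depth - d_wt)
u = 9.81 * (13.9 - 1.7) = 119.682 kPa
Effective stress = sigma - u
sigma' = 266.88 - 119.682 = 147.2 kPa


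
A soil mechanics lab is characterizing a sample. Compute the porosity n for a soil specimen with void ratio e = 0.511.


Result: 0.3382

Derivation:
Using the relation n = e / (1 + e)
n = 0.511 / (1 + 0.511)
n = 0.511 / 1.511
n = 0.3382


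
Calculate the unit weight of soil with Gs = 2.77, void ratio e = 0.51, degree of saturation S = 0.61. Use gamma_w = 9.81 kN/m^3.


Using gamma = gamma_w * (Gs + S*e) / (1 + e)
Numerator: Gs + S*e = 2.77 + 0.61*0.51 = 3.0811
Denominator: 1 + e = 1 + 0.51 = 1.51
gamma = 9.81 * 3.0811 / 1.51
gamma = 20.017 kN/m^3


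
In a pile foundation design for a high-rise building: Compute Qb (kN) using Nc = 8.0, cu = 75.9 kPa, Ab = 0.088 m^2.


Using Qb = Nc * cu * Ab
Qb = 8.0 * 75.9 * 0.088
Qb = 53.43 kN


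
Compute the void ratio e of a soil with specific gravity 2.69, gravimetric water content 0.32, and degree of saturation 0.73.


Using the relation e = Gs * w / S
e = 2.69 * 0.32 / 0.73
e = 1.1792


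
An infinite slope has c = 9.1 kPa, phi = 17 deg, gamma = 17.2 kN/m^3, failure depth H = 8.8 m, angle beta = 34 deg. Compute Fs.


Using Fs = c / (gamma*H*sin(beta)*cos(beta)) + tan(phi)/tan(beta)
Cohesion contribution = 9.1 / (17.2*8.8*sin(34)*cos(34))
Cohesion contribution = 0.129686
Friction contribution = tan(17)/tan(34) = 0.453264
Fs = 0.129686 + 0.453264
Fs = 0.583


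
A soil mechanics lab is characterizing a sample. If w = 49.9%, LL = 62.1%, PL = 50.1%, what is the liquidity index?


First compute the plasticity index:
PI = LL - PL = 62.1 - 50.1 = 12.0
Then compute the liquidity index:
LI = (w - PL) / PI
LI = (49.9 - 50.1) / 12.0
LI = -0.017


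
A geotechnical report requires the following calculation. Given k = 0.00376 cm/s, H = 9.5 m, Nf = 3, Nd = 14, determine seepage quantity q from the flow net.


Convert k to m/s for unit consistency with H:
k = 0.00376 cm/s = 0.00376 / 100 m/s = 3.76e-05 m/s
Using q = k * H * Nf / Nd
Nf / Nd = 3 / 14 = 0.2143
q = 3.76e-05 * 9.5 * 0.2143
q = 7.654e-05 m^3/s per m


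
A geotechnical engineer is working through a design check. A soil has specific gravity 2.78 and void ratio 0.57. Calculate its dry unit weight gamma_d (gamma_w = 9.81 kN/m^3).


Using gamma_d = Gs * gamma_w / (1 + e)
gamma_d = 2.78 * 9.81 / (1 + 0.57)
gamma_d = 2.78 * 9.81 / 1.57
gamma_d = 17.371 kN/m^3


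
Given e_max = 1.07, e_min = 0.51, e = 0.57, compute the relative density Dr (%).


Using Dr = (e_max - e) / (e_max - e_min) * 100
e_max - e = 1.07 - 0.57 = 0.5
e_max - e_min = 1.07 - 0.51 = 0.56
Dr = 0.5 / 0.56 * 100
Dr = 89.29 %


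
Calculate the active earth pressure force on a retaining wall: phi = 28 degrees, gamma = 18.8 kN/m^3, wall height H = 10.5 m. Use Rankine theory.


Result: 374.16 kN/m

Derivation:
Compute active earth pressure coefficient:
Ka = tan^2(45 - phi/2) = tan^2(31.0) = 0.361033
Compute active force:
Pa = 0.5 * Ka * gamma * H^2
Pa = 0.5 * 0.361033 * 18.8 * 10.5^2
Pa = 374.16 kN/m


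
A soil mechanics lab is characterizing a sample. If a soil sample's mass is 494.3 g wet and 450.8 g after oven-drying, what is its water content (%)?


Using w = (m_wet - m_dry) / m_dry * 100
m_wet - m_dry = 494.3 - 450.8 = 43.5 g
w = 43.5 / 450.8 * 100
w = 9.65 %


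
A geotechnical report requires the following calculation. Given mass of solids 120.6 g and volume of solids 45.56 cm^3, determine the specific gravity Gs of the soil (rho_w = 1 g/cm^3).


Result: 2.647

Derivation:
Using Gs = m_s / (V_s * rho_w)
Since rho_w = 1 g/cm^3:
Gs = 120.6 / 45.56
Gs = 2.647
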